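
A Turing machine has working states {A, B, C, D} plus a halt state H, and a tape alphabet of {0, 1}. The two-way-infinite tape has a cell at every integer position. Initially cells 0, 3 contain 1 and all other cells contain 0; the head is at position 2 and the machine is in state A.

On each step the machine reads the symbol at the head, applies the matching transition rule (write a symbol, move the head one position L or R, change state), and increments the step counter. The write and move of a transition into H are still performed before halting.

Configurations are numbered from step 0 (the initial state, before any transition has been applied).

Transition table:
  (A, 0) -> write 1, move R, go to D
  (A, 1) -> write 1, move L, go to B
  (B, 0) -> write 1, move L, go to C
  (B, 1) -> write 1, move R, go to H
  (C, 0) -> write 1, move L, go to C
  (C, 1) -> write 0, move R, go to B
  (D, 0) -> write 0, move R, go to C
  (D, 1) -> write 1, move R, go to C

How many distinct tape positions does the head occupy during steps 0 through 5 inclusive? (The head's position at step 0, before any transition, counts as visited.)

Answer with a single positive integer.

Answer: 4

Derivation:
Step 1: in state A at pos 2, read 0 -> (A,0)->write 1,move R,goto D. Now: state=D, head=3, tape[-1..4]=010110 (head:     ^)
Step 2: in state D at pos 3, read 1 -> (D,1)->write 1,move R,goto C. Now: state=C, head=4, tape[-1..5]=0101100 (head:      ^)
Step 3: in state C at pos 4, read 0 -> (C,0)->write 1,move L,goto C. Now: state=C, head=3, tape[-1..5]=0101110 (head:     ^)
Step 4: in state C at pos 3, read 1 -> (C,1)->write 0,move R,goto B. Now: state=B, head=4, tape[-1..5]=0101010 (head:      ^)
Step 5: in state B at pos 4, read 1 -> (B,1)->write 1,move R,goto H. Now: state=H, head=5, tape[-1..6]=01010100 (head:       ^)
Head positions at steps 0..5: starting at 2, distinct positions visited = {2, 3, 4, 5} -> 4 position(s)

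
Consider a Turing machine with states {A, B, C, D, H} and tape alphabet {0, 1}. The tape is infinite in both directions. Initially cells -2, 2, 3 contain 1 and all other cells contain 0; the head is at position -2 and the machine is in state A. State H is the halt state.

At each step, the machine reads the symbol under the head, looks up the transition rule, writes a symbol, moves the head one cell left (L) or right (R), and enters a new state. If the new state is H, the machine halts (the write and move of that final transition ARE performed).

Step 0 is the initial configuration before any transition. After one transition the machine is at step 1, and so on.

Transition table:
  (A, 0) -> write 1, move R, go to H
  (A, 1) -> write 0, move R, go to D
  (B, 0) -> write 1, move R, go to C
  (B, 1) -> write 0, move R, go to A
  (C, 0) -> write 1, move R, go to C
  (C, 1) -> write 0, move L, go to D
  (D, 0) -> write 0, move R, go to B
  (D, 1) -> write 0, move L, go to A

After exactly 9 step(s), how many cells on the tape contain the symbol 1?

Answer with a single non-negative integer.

Step 1: in state A at pos -2, read 1 -> (A,1)->write 0,move R,goto D. Now: state=D, head=-1, tape[-3..4]=00000110 (head:   ^)
Step 2: in state D at pos -1, read 0 -> (D,0)->write 0,move R,goto B. Now: state=B, head=0, tape[-3..4]=00000110 (head:    ^)
Step 3: in state B at pos 0, read 0 -> (B,0)->write 1,move R,goto C. Now: state=C, head=1, tape[-3..4]=00010110 (head:     ^)
Step 4: in state C at pos 1, read 0 -> (C,0)->write 1,move R,goto C. Now: state=C, head=2, tape[-3..4]=00011110 (head:      ^)
Step 5: in state C at pos 2, read 1 -> (C,1)->write 0,move L,goto D. Now: state=D, head=1, tape[-3..4]=00011010 (head:     ^)
Step 6: in state D at pos 1, read 1 -> (D,1)->write 0,move L,goto A. Now: state=A, head=0, tape[-3..4]=00010010 (head:    ^)
Step 7: in state A at pos 0, read 1 -> (A,1)->write 0,move R,goto D. Now: state=D, head=1, tape[-3..4]=00000010 (head:     ^)
Step 8: in state D at pos 1, read 0 -> (D,0)->write 0,move R,goto B. Now: state=B, head=2, tape[-3..4]=00000010 (head:      ^)
Step 9: in state B at pos 2, read 0 -> (B,0)->write 1,move R,goto C. Now: state=C, head=3, tape[-3..4]=00000110 (head:       ^)
Cells containing 1 after step 9: {2, 3} -> 2 cell(s)

Answer: 2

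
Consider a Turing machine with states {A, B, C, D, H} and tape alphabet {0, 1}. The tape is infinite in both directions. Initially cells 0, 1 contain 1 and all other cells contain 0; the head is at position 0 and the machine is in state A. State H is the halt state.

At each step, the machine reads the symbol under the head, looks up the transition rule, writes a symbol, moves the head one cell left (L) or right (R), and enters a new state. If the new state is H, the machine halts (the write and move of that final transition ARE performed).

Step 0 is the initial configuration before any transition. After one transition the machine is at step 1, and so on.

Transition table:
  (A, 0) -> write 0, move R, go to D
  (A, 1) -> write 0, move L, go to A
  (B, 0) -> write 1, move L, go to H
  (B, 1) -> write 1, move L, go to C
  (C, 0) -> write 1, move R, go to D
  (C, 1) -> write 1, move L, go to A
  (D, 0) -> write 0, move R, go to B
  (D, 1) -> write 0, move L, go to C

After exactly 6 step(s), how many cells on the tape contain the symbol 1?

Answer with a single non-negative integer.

Step 1: in state A at pos 0, read 1 -> (A,1)->write 0,move L,goto A. Now: state=A, head=-1, tape[-2..2]=00010 (head:  ^)
Step 2: in state A at pos -1, read 0 -> (A,0)->write 0,move R,goto D. Now: state=D, head=0, tape[-2..2]=00010 (head:   ^)
Step 3: in state D at pos 0, read 0 -> (D,0)->write 0,move R,goto B. Now: state=B, head=1, tape[-2..2]=00010 (head:    ^)
Step 4: in state B at pos 1, read 1 -> (B,1)->write 1,move L,goto C. Now: state=C, head=0, tape[-2..2]=00010 (head:   ^)
Step 5: in state C at pos 0, read 0 -> (C,0)->write 1,move R,goto D. Now: state=D, head=1, tape[-2..2]=00110 (head:    ^)
Step 6: in state D at pos 1, read 1 -> (D,1)->write 0,move L,goto C. Now: state=C, head=0, tape[-2..2]=00100 (head:   ^)
Cells containing 1 after step 6: {0} -> 1 cell(s)

Answer: 1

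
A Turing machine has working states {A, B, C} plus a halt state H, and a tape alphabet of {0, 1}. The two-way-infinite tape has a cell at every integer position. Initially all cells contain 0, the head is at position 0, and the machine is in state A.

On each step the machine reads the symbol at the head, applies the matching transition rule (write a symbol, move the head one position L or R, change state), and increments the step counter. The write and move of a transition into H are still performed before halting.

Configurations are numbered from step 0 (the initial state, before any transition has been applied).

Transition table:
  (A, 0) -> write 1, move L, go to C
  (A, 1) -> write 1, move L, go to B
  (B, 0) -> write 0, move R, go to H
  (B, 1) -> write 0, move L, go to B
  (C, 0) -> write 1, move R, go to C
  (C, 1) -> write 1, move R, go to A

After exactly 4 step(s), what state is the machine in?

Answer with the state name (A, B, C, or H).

Step 1: in state A at pos 0, read 0 -> (A,0)->write 1,move L,goto C. Now: state=C, head=-1, tape[-2..1]=0010 (head:  ^)
Step 2: in state C at pos -1, read 0 -> (C,0)->write 1,move R,goto C. Now: state=C, head=0, tape[-2..1]=0110 (head:   ^)
Step 3: in state C at pos 0, read 1 -> (C,1)->write 1,move R,goto A. Now: state=A, head=1, tape[-2..2]=01100 (head:    ^)
Step 4: in state A at pos 1, read 0 -> (A,0)->write 1,move L,goto C. Now: state=C, head=0, tape[-2..2]=01110 (head:   ^)

Answer: C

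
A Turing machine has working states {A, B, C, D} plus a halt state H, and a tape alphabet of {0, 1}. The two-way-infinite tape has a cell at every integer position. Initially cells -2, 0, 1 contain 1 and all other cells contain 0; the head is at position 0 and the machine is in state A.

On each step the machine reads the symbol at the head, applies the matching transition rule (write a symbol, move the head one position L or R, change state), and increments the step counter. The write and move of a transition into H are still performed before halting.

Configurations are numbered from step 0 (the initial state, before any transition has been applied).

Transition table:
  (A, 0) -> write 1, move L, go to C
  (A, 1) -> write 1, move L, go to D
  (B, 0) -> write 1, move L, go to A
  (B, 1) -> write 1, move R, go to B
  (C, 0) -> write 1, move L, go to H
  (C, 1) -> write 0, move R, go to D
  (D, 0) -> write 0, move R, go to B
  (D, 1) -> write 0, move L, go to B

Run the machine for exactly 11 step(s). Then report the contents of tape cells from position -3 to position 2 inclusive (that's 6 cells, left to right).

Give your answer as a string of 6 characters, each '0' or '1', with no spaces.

Step 1: in state A at pos 0, read 1 -> (A,1)->write 1,move L,goto D. Now: state=D, head=-1, tape[-3..2]=010110 (head:   ^)
Step 2: in state D at pos -1, read 0 -> (D,0)->write 0,move R,goto B. Now: state=B, head=0, tape[-3..2]=010110 (head:    ^)
Step 3: in state B at pos 0, read 1 -> (B,1)->write 1,move R,goto B. Now: state=B, head=1, tape[-3..2]=010110 (head:     ^)
Step 4: in state B at pos 1, read 1 -> (B,1)->write 1,move R,goto B. Now: state=B, head=2, tape[-3..3]=0101100 (head:      ^)
Step 5: in state B at pos 2, read 0 -> (B,0)->write 1,move L,goto A. Now: state=A, head=1, tape[-3..3]=0101110 (head:     ^)
Step 6: in state A at pos 1, read 1 -> (A,1)->write 1,move L,goto D. Now: state=D, head=0, tape[-3..3]=0101110 (head:    ^)
Step 7: in state D at pos 0, read 1 -> (D,1)->write 0,move L,goto B. Now: state=B, head=-1, tape[-3..3]=0100110 (head:   ^)
Step 8: in state B at pos -1, read 0 -> (B,0)->write 1,move L,goto A. Now: state=A, head=-2, tape[-3..3]=0110110 (head:  ^)
Step 9: in state A at pos -2, read 1 -> (A,1)->write 1,move L,goto D. Now: state=D, head=-3, tape[-4..3]=00110110 (head:  ^)
Step 10: in state D at pos -3, read 0 -> (D,0)->write 0,move R,goto B. Now: state=B, head=-2, tape[-4..3]=00110110 (head:   ^)
Step 11: in state B at pos -2, read 1 -> (B,1)->write 1,move R,goto B. Now: state=B, head=-1, tape[-4..3]=00110110 (head:    ^)

Answer: 011011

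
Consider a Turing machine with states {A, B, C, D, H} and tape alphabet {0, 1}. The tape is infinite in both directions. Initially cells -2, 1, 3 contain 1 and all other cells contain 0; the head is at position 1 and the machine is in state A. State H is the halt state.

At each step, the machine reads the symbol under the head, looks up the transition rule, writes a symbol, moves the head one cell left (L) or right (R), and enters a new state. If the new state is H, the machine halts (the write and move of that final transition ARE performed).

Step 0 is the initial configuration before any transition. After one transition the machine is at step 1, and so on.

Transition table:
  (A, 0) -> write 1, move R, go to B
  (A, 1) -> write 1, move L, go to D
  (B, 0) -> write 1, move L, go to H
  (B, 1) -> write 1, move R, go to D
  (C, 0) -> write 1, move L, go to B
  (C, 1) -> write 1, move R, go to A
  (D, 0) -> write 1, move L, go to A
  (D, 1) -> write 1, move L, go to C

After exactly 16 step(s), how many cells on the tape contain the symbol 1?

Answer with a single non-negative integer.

Step 1: in state A at pos 1, read 1 -> (A,1)->write 1,move L,goto D. Now: state=D, head=0, tape[-3..4]=01001010 (head:    ^)
Step 2: in state D at pos 0, read 0 -> (D,0)->write 1,move L,goto A. Now: state=A, head=-1, tape[-3..4]=01011010 (head:   ^)
Step 3: in state A at pos -1, read 0 -> (A,0)->write 1,move R,goto B. Now: state=B, head=0, tape[-3..4]=01111010 (head:    ^)
Step 4: in state B at pos 0, read 1 -> (B,1)->write 1,move R,goto D. Now: state=D, head=1, tape[-3..4]=01111010 (head:     ^)
Step 5: in state D at pos 1, read 1 -> (D,1)->write 1,move L,goto C. Now: state=C, head=0, tape[-3..4]=01111010 (head:    ^)
Step 6: in state C at pos 0, read 1 -> (C,1)->write 1,move R,goto A. Now: state=A, head=1, tape[-3..4]=01111010 (head:     ^)
Step 7: in state A at pos 1, read 1 -> (A,1)->write 1,move L,goto D. Now: state=D, head=0, tape[-3..4]=01111010 (head:    ^)
Step 8: in state D at pos 0, read 1 -> (D,1)->write 1,move L,goto C. Now: state=C, head=-1, tape[-3..4]=01111010 (head:   ^)
Step 9: in state C at pos -1, read 1 -> (C,1)->write 1,move R,goto A. Now: state=A, head=0, tape[-3..4]=01111010 (head:    ^)
Step 10: in state A at pos 0, read 1 -> (A,1)->write 1,move L,goto D. Now: state=D, head=-1, tape[-3..4]=01111010 (head:   ^)
Step 11: in state D at pos -1, read 1 -> (D,1)->write 1,move L,goto C. Now: state=C, head=-2, tape[-3..4]=01111010 (head:  ^)
Step 12: in state C at pos -2, read 1 -> (C,1)->write 1,move R,goto A. Now: state=A, head=-1, tape[-3..4]=01111010 (head:   ^)
Step 13: in state A at pos -1, read 1 -> (A,1)->write 1,move L,goto D. Now: state=D, head=-2, tape[-3..4]=01111010 (head:  ^)
Step 14: in state D at pos -2, read 1 -> (D,1)->write 1,move L,goto C. Now: state=C, head=-3, tape[-4..4]=001111010 (head:  ^)
Step 15: in state C at pos -3, read 0 -> (C,0)->write 1,move L,goto B. Now: state=B, head=-4, tape[-5..4]=0011111010 (head:  ^)
Step 16: in state B at pos -4, read 0 -> (B,0)->write 1,move L,goto H. Now: state=H, head=-5, tape[-6..4]=00111111010 (head:  ^)
Cells containing 1 after step 16: {-4, -3, -2, -1, 0, 1, 3} -> 7 cell(s)

Answer: 7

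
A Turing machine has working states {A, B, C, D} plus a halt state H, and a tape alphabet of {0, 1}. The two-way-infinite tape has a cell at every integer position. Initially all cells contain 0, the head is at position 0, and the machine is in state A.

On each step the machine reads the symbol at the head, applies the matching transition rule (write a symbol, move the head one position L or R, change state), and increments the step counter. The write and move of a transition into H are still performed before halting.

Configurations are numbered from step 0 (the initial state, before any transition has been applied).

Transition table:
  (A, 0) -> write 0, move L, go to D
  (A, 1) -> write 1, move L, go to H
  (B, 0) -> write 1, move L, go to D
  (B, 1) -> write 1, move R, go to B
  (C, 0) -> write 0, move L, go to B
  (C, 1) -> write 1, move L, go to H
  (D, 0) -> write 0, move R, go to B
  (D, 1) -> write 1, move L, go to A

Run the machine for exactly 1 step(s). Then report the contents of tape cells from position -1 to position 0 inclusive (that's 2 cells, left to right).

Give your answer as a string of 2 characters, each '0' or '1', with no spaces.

Answer: 00

Derivation:
Step 1: in state A at pos 0, read 0 -> (A,0)->write 0,move L,goto D. Now: state=D, head=-1, tape[-2..1]=0000 (head:  ^)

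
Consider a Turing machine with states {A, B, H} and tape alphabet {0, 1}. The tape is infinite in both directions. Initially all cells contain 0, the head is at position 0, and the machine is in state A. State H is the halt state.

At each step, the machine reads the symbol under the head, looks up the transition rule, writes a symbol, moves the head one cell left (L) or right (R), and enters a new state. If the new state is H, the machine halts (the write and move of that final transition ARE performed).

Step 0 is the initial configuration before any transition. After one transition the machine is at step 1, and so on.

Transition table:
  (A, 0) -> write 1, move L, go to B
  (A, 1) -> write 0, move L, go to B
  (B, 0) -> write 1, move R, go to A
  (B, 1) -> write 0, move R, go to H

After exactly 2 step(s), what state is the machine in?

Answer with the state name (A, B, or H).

Step 1: in state A at pos 0, read 0 -> (A,0)->write 1,move L,goto B. Now: state=B, head=-1, tape[-2..1]=0010 (head:  ^)
Step 2: in state B at pos -1, read 0 -> (B,0)->write 1,move R,goto A. Now: state=A, head=0, tape[-2..1]=0110 (head:   ^)

Answer: A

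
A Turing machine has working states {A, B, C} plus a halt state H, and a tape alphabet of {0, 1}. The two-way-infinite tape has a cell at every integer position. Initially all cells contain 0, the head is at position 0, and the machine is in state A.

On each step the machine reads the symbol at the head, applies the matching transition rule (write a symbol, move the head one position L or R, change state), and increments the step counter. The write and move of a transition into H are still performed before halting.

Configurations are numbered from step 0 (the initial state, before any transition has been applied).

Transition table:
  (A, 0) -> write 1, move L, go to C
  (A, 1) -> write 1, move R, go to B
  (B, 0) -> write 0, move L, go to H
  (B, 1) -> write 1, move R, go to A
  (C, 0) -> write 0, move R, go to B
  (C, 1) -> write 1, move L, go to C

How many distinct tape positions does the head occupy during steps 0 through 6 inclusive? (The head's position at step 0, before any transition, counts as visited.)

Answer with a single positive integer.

Step 1: in state A at pos 0, read 0 -> (A,0)->write 1,move L,goto C. Now: state=C, head=-1, tape[-2..1]=0010 (head:  ^)
Step 2: in state C at pos -1, read 0 -> (C,0)->write 0,move R,goto B. Now: state=B, head=0, tape[-2..1]=0010 (head:   ^)
Step 3: in state B at pos 0, read 1 -> (B,1)->write 1,move R,goto A. Now: state=A, head=1, tape[-2..2]=00100 (head:    ^)
Step 4: in state A at pos 1, read 0 -> (A,0)->write 1,move L,goto C. Now: state=C, head=0, tape[-2..2]=00110 (head:   ^)
Step 5: in state C at pos 0, read 1 -> (C,1)->write 1,move L,goto C. Now: state=C, head=-1, tape[-2..2]=00110 (head:  ^)
Step 6: in state C at pos -1, read 0 -> (C,0)->write 0,move R,goto B. Now: state=B, head=0, tape[-2..2]=00110 (head:   ^)
Head positions at steps 0..6: starting at 0, distinct positions visited = {-1, 0, 1} -> 3 position(s)

Answer: 3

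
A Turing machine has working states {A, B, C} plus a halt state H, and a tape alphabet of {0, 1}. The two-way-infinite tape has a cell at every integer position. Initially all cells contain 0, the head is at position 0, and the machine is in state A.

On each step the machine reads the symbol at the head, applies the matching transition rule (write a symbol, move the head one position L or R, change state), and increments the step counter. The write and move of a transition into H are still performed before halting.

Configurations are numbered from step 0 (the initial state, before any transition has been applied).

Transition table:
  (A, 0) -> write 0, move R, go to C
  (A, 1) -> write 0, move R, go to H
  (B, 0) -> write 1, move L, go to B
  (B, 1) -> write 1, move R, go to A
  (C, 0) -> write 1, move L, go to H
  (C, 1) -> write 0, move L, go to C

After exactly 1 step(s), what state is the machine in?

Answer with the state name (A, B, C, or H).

Answer: C

Derivation:
Step 1: in state A at pos 0, read 0 -> (A,0)->write 0,move R,goto C. Now: state=C, head=1, tape[-1..2]=0000 (head:   ^)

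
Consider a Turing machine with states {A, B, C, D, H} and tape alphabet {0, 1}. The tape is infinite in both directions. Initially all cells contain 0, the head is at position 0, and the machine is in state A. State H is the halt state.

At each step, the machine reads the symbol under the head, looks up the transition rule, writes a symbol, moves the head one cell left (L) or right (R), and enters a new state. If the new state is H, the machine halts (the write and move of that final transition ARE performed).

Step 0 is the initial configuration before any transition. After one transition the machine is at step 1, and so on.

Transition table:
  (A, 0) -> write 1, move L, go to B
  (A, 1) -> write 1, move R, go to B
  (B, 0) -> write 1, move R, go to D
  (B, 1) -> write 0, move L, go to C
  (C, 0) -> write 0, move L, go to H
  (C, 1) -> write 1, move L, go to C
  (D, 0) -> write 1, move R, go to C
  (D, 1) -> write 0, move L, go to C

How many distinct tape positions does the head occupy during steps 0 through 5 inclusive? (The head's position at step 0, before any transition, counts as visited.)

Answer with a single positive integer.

Step 1: in state A at pos 0, read 0 -> (A,0)->write 1,move L,goto B. Now: state=B, head=-1, tape[-2..1]=0010 (head:  ^)
Step 2: in state B at pos -1, read 0 -> (B,0)->write 1,move R,goto D. Now: state=D, head=0, tape[-2..1]=0110 (head:   ^)
Step 3: in state D at pos 0, read 1 -> (D,1)->write 0,move L,goto C. Now: state=C, head=-1, tape[-2..1]=0100 (head:  ^)
Step 4: in state C at pos -1, read 1 -> (C,1)->write 1,move L,goto C. Now: state=C, head=-2, tape[-3..1]=00100 (head:  ^)
Step 5: in state C at pos -2, read 0 -> (C,0)->write 0,move L,goto H. Now: state=H, head=-3, tape[-4..1]=000100 (head:  ^)
Head positions at steps 0..5: starting at 0, distinct positions visited = {-3, -2, -1, 0} -> 4 position(s)

Answer: 4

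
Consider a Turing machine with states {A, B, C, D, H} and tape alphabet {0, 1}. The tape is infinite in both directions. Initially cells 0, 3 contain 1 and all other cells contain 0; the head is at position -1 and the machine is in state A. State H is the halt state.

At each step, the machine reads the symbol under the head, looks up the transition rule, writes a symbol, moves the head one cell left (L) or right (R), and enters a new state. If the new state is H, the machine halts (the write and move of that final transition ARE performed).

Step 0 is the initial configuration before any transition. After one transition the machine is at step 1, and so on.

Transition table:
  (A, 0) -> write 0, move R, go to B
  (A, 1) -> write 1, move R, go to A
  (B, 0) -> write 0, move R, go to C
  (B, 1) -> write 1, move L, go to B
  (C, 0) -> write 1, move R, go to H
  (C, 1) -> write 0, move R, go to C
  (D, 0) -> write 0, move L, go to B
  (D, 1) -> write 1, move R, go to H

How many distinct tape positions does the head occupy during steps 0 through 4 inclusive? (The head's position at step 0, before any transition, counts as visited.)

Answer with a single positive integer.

Answer: 3

Derivation:
Step 1: in state A at pos -1, read 0 -> (A,0)->write 0,move R,goto B. Now: state=B, head=0, tape[-2..4]=0010010 (head:   ^)
Step 2: in state B at pos 0, read 1 -> (B,1)->write 1,move L,goto B. Now: state=B, head=-1, tape[-2..4]=0010010 (head:  ^)
Step 3: in state B at pos -1, read 0 -> (B,0)->write 0,move R,goto C. Now: state=C, head=0, tape[-2..4]=0010010 (head:   ^)
Step 4: in state C at pos 0, read 1 -> (C,1)->write 0,move R,goto C. Now: state=C, head=1, tape[-2..4]=0000010 (head:    ^)
Head positions at steps 0..4: starting at -1, distinct positions visited = {-1, 0, 1} -> 3 position(s)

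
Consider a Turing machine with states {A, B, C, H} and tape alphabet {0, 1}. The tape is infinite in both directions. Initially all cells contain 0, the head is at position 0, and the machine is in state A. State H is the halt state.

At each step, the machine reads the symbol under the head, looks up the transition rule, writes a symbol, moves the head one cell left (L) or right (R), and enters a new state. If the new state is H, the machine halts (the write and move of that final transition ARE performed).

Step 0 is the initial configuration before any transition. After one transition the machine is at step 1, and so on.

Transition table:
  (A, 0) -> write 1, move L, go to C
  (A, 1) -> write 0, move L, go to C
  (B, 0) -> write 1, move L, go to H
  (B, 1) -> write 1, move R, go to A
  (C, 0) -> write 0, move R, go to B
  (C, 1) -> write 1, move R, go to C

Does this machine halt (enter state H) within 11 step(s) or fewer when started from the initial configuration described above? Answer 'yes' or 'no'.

Answer: yes

Derivation:
Step 1: in state A at pos 0, read 0 -> (A,0)->write 1,move L,goto C. Now: state=C, head=-1, tape[-2..1]=0010 (head:  ^)
Step 2: in state C at pos -1, read 0 -> (C,0)->write 0,move R,goto B. Now: state=B, head=0, tape[-2..1]=0010 (head:   ^)
Step 3: in state B at pos 0, read 1 -> (B,1)->write 1,move R,goto A. Now: state=A, head=1, tape[-2..2]=00100 (head:    ^)
Step 4: in state A at pos 1, read 0 -> (A,0)->write 1,move L,goto C. Now: state=C, head=0, tape[-2..2]=00110 (head:   ^)
Step 5: in state C at pos 0, read 1 -> (C,1)->write 1,move R,goto C. Now: state=C, head=1, tape[-2..2]=00110 (head:    ^)
Step 6: in state C at pos 1, read 1 -> (C,1)->write 1,move R,goto C. Now: state=C, head=2, tape[-2..3]=001100 (head:     ^)
Step 7: in state C at pos 2, read 0 -> (C,0)->write 0,move R,goto B. Now: state=B, head=3, tape[-2..4]=0011000 (head:      ^)
Step 8: in state B at pos 3, read 0 -> (B,0)->write 1,move L,goto H. Now: state=H, head=2, tape[-2..4]=0011010 (head:     ^)
State H reached at step 8; 8 <= 11 -> yes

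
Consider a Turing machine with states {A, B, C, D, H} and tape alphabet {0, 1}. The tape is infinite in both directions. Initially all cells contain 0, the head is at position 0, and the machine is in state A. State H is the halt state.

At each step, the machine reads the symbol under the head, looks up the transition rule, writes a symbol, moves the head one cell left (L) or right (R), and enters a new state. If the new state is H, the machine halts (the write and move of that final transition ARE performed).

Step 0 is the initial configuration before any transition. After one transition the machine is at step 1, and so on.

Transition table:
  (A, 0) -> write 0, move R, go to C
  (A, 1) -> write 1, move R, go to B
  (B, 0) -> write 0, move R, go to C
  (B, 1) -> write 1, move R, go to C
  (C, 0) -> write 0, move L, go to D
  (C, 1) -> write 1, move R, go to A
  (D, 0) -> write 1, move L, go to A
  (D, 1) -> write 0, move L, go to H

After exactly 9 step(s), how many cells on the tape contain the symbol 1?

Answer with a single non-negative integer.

Answer: 2

Derivation:
Step 1: in state A at pos 0, read 0 -> (A,0)->write 0,move R,goto C. Now: state=C, head=1, tape[-1..2]=0000 (head:   ^)
Step 2: in state C at pos 1, read 0 -> (C,0)->write 0,move L,goto D. Now: state=D, head=0, tape[-1..2]=0000 (head:  ^)
Step 3: in state D at pos 0, read 0 -> (D,0)->write 1,move L,goto A. Now: state=A, head=-1, tape[-2..2]=00100 (head:  ^)
Step 4: in state A at pos -1, read 0 -> (A,0)->write 0,move R,goto C. Now: state=C, head=0, tape[-2..2]=00100 (head:   ^)
Step 5: in state C at pos 0, read 1 -> (C,1)->write 1,move R,goto A. Now: state=A, head=1, tape[-2..2]=00100 (head:    ^)
Step 6: in state A at pos 1, read 0 -> (A,0)->write 0,move R,goto C. Now: state=C, head=2, tape[-2..3]=001000 (head:     ^)
Step 7: in state C at pos 2, read 0 -> (C,0)->write 0,move L,goto D. Now: state=D, head=1, tape[-2..3]=001000 (head:    ^)
Step 8: in state D at pos 1, read 0 -> (D,0)->write 1,move L,goto A. Now: state=A, head=0, tape[-2..3]=001100 (head:   ^)
Step 9: in state A at pos 0, read 1 -> (A,1)->write 1,move R,goto B. Now: state=B, head=1, tape[-2..3]=001100 (head:    ^)
Cells containing 1 after step 9: {0, 1} -> 2 cell(s)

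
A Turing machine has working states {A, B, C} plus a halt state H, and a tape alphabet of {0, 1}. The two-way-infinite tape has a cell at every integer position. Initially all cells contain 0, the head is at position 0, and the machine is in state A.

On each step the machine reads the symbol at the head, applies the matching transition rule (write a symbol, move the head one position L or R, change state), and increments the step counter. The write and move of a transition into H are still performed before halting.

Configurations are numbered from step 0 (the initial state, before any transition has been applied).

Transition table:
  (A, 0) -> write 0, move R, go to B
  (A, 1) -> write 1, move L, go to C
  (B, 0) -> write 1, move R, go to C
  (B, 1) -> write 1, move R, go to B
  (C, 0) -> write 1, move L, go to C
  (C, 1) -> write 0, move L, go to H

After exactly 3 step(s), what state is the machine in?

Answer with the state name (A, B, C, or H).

Step 1: in state A at pos 0, read 0 -> (A,0)->write 0,move R,goto B. Now: state=B, head=1, tape[-1..2]=0000 (head:   ^)
Step 2: in state B at pos 1, read 0 -> (B,0)->write 1,move R,goto C. Now: state=C, head=2, tape[-1..3]=00100 (head:    ^)
Step 3: in state C at pos 2, read 0 -> (C,0)->write 1,move L,goto C. Now: state=C, head=1, tape[-1..3]=00110 (head:   ^)

Answer: C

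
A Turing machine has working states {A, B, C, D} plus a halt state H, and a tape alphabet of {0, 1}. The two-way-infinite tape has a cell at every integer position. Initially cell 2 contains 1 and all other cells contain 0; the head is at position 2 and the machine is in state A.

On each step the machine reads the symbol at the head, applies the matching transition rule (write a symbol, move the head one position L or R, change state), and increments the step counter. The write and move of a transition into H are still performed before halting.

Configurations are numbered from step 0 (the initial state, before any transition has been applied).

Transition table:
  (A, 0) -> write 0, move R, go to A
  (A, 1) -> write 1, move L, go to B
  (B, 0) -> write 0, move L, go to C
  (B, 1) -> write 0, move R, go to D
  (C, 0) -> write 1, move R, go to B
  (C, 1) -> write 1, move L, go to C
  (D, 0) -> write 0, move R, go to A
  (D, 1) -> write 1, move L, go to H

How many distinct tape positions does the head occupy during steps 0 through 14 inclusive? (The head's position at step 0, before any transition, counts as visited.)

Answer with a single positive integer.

Step 1: in state A at pos 2, read 1 -> (A,1)->write 1,move L,goto B. Now: state=B, head=1, tape[0..3]=0010 (head:  ^)
Step 2: in state B at pos 1, read 0 -> (B,0)->write 0,move L,goto C. Now: state=C, head=0, tape[-1..3]=00010 (head:  ^)
Step 3: in state C at pos 0, read 0 -> (C,0)->write 1,move R,goto B. Now: state=B, head=1, tape[-1..3]=01010 (head:   ^)
Step 4: in state B at pos 1, read 0 -> (B,0)->write 0,move L,goto C. Now: state=C, head=0, tape[-1..3]=01010 (head:  ^)
Step 5: in state C at pos 0, read 1 -> (C,1)->write 1,move L,goto C. Now: state=C, head=-1, tape[-2..3]=001010 (head:  ^)
Step 6: in state C at pos -1, read 0 -> (C,0)->write 1,move R,goto B. Now: state=B, head=0, tape[-2..3]=011010 (head:   ^)
Step 7: in state B at pos 0, read 1 -> (B,1)->write 0,move R,goto D. Now: state=D, head=1, tape[-2..3]=010010 (head:    ^)
Step 8: in state D at pos 1, read 0 -> (D,0)->write 0,move R,goto A. Now: state=A, head=2, tape[-2..3]=010010 (head:     ^)
Step 9: in state A at pos 2, read 1 -> (A,1)->write 1,move L,goto B. Now: state=B, head=1, tape[-2..3]=010010 (head:    ^)
Step 10: in state B at pos 1, read 0 -> (B,0)->write 0,move L,goto C. Now: state=C, head=0, tape[-2..3]=010010 (head:   ^)
Step 11: in state C at pos 0, read 0 -> (C,0)->write 1,move R,goto B. Now: state=B, head=1, tape[-2..3]=011010 (head:    ^)
Step 12: in state B at pos 1, read 0 -> (B,0)->write 0,move L,goto C. Now: state=C, head=0, tape[-2..3]=011010 (head:   ^)
Step 13: in state C at pos 0, read 1 -> (C,1)->write 1,move L,goto C. Now: state=C, head=-1, tape[-2..3]=011010 (head:  ^)
Step 14: in state C at pos -1, read 1 -> (C,1)->write 1,move L,goto C. Now: state=C, head=-2, tape[-3..3]=0011010 (head:  ^)
Head positions at steps 0..14: starting at 2, distinct positions visited = {-2, -1, 0, 1, 2} -> 5 position(s)

Answer: 5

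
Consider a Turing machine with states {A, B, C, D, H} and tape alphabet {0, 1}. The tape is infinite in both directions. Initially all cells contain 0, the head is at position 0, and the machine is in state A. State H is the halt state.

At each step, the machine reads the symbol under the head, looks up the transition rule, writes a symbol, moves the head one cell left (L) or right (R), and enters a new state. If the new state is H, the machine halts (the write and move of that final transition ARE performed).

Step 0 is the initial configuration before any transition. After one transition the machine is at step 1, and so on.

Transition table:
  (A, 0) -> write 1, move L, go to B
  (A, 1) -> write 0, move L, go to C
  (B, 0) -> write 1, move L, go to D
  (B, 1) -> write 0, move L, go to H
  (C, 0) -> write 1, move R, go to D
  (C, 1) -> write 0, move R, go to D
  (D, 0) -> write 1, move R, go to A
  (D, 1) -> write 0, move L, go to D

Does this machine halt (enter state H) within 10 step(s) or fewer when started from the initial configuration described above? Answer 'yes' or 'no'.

Answer: no

Derivation:
Step 1: in state A at pos 0, read 0 -> (A,0)->write 1,move L,goto B. Now: state=B, head=-1, tape[-2..1]=0010 (head:  ^)
Step 2: in state B at pos -1, read 0 -> (B,0)->write 1,move L,goto D. Now: state=D, head=-2, tape[-3..1]=00110 (head:  ^)
Step 3: in state D at pos -2, read 0 -> (D,0)->write 1,move R,goto A. Now: state=A, head=-1, tape[-3..1]=01110 (head:   ^)
Step 4: in state A at pos -1, read 1 -> (A,1)->write 0,move L,goto C. Now: state=C, head=-2, tape[-3..1]=01010 (head:  ^)
Step 5: in state C at pos -2, read 1 -> (C,1)->write 0,move R,goto D. Now: state=D, head=-1, tape[-3..1]=00010 (head:   ^)
Step 6: in state D at pos -1, read 0 -> (D,0)->write 1,move R,goto A. Now: state=A, head=0, tape[-3..1]=00110 (head:    ^)
Step 7: in state A at pos 0, read 1 -> (A,1)->write 0,move L,goto C. Now: state=C, head=-1, tape[-3..1]=00100 (head:   ^)
Step 8: in state C at pos -1, read 1 -> (C,1)->write 0,move R,goto D. Now: state=D, head=0, tape[-3..1]=00000 (head:    ^)
Step 9: in state D at pos 0, read 0 -> (D,0)->write 1,move R,goto A. Now: state=A, head=1, tape[-3..2]=000100 (head:     ^)
Step 10: in state A at pos 1, read 0 -> (A,0)->write 1,move L,goto B. Now: state=B, head=0, tape[-3..2]=000110 (head:    ^)
After 10 step(s): state = B (not H) -> not halted within 10 -> no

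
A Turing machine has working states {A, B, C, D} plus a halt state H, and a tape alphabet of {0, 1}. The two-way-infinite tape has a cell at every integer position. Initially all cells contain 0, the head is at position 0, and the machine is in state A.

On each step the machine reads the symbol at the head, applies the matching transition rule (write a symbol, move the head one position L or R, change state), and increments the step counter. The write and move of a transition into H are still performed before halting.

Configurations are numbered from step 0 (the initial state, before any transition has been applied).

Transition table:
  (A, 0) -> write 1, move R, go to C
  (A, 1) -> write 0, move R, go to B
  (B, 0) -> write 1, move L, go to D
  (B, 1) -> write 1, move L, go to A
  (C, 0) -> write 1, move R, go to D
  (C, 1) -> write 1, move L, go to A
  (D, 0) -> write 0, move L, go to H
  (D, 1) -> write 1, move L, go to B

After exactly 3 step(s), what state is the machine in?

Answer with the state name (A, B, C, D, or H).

Answer: H

Derivation:
Step 1: in state A at pos 0, read 0 -> (A,0)->write 1,move R,goto C. Now: state=C, head=1, tape[-1..2]=0100 (head:   ^)
Step 2: in state C at pos 1, read 0 -> (C,0)->write 1,move R,goto D. Now: state=D, head=2, tape[-1..3]=01100 (head:    ^)
Step 3: in state D at pos 2, read 0 -> (D,0)->write 0,move L,goto H. Now: state=H, head=1, tape[-1..3]=01100 (head:   ^)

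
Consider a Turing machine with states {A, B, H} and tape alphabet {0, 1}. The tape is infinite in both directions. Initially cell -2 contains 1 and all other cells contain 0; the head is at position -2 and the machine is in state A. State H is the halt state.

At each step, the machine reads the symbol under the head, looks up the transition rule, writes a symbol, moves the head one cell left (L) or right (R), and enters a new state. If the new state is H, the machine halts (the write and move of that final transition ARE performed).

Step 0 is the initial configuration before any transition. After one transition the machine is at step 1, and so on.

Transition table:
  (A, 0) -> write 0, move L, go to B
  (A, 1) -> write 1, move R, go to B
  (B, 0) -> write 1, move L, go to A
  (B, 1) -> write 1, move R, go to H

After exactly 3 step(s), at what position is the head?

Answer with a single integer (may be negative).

Step 1: in state A at pos -2, read 1 -> (A,1)->write 1,move R,goto B. Now: state=B, head=-1, tape[-3..0]=0100 (head:   ^)
Step 2: in state B at pos -1, read 0 -> (B,0)->write 1,move L,goto A. Now: state=A, head=-2, tape[-3..0]=0110 (head:  ^)
Step 3: in state A at pos -2, read 1 -> (A,1)->write 1,move R,goto B. Now: state=B, head=-1, tape[-3..0]=0110 (head:   ^)

Answer: -1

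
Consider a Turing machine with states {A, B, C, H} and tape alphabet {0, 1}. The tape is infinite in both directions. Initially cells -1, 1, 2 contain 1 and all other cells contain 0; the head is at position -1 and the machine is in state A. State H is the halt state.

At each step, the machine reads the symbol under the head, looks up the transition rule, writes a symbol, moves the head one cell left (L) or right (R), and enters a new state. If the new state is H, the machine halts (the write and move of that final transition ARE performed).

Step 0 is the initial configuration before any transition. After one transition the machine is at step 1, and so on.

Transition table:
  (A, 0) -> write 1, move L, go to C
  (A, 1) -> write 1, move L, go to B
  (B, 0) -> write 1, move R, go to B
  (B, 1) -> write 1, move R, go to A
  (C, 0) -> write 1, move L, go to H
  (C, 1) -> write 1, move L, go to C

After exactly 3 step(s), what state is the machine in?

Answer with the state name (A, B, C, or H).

Answer: A

Derivation:
Step 1: in state A at pos -1, read 1 -> (A,1)->write 1,move L,goto B. Now: state=B, head=-2, tape[-3..3]=0010110 (head:  ^)
Step 2: in state B at pos -2, read 0 -> (B,0)->write 1,move R,goto B. Now: state=B, head=-1, tape[-3..3]=0110110 (head:   ^)
Step 3: in state B at pos -1, read 1 -> (B,1)->write 1,move R,goto A. Now: state=A, head=0, tape[-3..3]=0110110 (head:    ^)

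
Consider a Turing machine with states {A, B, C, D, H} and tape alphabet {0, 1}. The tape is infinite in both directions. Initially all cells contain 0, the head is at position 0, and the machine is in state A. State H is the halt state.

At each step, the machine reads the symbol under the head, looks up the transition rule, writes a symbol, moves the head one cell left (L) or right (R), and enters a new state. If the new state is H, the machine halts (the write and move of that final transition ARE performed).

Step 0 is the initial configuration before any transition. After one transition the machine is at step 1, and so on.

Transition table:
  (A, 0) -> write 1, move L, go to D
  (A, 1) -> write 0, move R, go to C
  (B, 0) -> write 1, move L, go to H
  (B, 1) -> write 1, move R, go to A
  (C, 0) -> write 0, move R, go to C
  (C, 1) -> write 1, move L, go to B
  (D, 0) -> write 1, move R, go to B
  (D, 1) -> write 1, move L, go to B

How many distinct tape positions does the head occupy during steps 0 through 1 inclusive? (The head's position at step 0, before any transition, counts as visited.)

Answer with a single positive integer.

Step 1: in state A at pos 0, read 0 -> (A,0)->write 1,move L,goto D. Now: state=D, head=-1, tape[-2..1]=0010 (head:  ^)
Head positions at steps 0..1: starting at 0, distinct positions visited = {-1, 0} -> 2 position(s)

Answer: 2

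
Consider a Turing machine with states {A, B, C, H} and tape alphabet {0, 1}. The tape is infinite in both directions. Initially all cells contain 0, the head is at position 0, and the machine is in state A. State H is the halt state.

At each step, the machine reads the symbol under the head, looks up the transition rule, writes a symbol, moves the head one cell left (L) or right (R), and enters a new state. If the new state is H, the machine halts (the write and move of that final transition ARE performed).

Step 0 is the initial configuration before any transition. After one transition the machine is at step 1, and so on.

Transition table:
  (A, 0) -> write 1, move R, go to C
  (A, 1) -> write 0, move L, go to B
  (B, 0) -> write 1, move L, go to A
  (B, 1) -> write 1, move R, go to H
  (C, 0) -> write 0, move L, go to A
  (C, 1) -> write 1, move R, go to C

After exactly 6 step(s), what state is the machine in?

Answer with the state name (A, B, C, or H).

Answer: C

Derivation:
Step 1: in state A at pos 0, read 0 -> (A,0)->write 1,move R,goto C. Now: state=C, head=1, tape[-1..2]=0100 (head:   ^)
Step 2: in state C at pos 1, read 0 -> (C,0)->write 0,move L,goto A. Now: state=A, head=0, tape[-1..2]=0100 (head:  ^)
Step 3: in state A at pos 0, read 1 -> (A,1)->write 0,move L,goto B. Now: state=B, head=-1, tape[-2..2]=00000 (head:  ^)
Step 4: in state B at pos -1, read 0 -> (B,0)->write 1,move L,goto A. Now: state=A, head=-2, tape[-3..2]=001000 (head:  ^)
Step 5: in state A at pos -2, read 0 -> (A,0)->write 1,move R,goto C. Now: state=C, head=-1, tape[-3..2]=011000 (head:   ^)
Step 6: in state C at pos -1, read 1 -> (C,1)->write 1,move R,goto C. Now: state=C, head=0, tape[-3..2]=011000 (head:    ^)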